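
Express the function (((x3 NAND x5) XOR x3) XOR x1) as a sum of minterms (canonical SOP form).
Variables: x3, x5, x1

Σm(0, 2, 5, 6) = (NOT x3 AND NOT x5 AND NOT x1) OR (NOT x3 AND x5 AND NOT x1) OR (x3 AND NOT x5 AND x1) OR (x3 AND x5 AND NOT x1)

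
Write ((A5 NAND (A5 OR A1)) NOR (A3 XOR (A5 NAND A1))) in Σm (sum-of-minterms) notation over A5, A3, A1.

Σm(5, 6) = (A5 AND NOT A3 AND A1) OR (A5 AND A3 AND NOT A1)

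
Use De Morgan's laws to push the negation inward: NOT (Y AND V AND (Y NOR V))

NOT Y OR NOT V OR NOT (Y NOR V)
De Morgan's: NOT(AND of terms) = OR of negations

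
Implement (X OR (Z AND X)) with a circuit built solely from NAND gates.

((X NAND X) NAND (((Z NAND X) NAND (Z NAND X)) NAND ((Z NAND X) NAND (Z NAND X))))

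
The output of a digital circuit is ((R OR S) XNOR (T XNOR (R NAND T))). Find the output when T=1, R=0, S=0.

Substituting: ((0 OR 0) XNOR (1 XNOR (0 NAND 1)))
= 0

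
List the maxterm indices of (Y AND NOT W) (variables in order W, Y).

ΠM(0, 2, 3) = (W OR Y) AND (NOT W OR Y) AND (NOT W OR NOT Y)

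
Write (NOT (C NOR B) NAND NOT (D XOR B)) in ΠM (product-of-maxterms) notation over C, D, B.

ΠM(3, 4, 7) = (C OR NOT D OR NOT B) AND (NOT C OR D OR B) AND (NOT C OR NOT D OR NOT B)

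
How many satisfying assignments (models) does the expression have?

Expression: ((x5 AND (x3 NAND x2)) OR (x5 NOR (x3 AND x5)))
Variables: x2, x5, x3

Satisfying assignments: (0,0,0), (0,0,1), (0,1,0), (0,1,1), (1,0,0), (1,0,1), (1,1,0)
Count: 7 out of 8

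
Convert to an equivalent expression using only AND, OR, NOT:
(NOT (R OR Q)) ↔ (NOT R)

((NOT (R OR Q)) AND (NOT R)) OR ((R OR Q) AND R)
(Biconditional = both true or both false)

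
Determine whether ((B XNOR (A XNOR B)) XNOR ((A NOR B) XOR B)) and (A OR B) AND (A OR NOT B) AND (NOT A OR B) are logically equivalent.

Yes, they are equivalent — the two output columns agree on all 4 assignments:
A | B | Expression 1 | Expression 2
-----------------------------------
0 | 0 | 0 | 0
0 | 1 | 0 | 0
1 | 0 | 0 | 0
1 | 1 | 1 | 1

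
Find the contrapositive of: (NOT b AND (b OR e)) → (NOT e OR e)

Contrapositive: NOT (NOT e OR e) → NOT (NOT b AND (b OR e))
Note: A statement and its contrapositive are logically equivalent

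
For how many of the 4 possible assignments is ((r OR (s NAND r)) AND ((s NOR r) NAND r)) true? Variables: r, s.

Satisfying assignments: (0,0), (0,1), (1,0), (1,1)
Count: 4 out of 4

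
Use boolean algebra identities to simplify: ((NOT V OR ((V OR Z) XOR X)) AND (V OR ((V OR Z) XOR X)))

By distribution ((E OR v) AND (E OR NOT v) = E):
= ((V OR Z) XOR X)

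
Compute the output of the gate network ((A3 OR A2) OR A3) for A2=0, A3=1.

Substituting: ((1 OR 0) OR 1)
= 1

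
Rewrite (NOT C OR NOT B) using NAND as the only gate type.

(((C NAND C) NAND (C NAND C)) NAND ((B NAND B) NAND (B NAND B)))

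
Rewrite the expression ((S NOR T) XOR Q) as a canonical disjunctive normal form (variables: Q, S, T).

(NOT Q AND NOT S AND NOT T) OR (Q AND NOT S AND T) OR (Q AND S AND NOT T) OR (Q AND S AND T)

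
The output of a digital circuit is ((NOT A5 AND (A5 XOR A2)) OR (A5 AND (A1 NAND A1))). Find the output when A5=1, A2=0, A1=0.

Substituting: ((NOT 1 AND (1 XOR 0)) OR (1 AND (0 NAND 0)))
= 1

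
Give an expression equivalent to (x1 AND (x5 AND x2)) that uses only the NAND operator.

((x1 NAND ((x5 NAND x2) NAND (x5 NAND x2))) NAND (x1 NAND ((x5 NAND x2) NAND (x5 NAND x2))))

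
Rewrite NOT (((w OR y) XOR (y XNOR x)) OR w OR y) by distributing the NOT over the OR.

NOT ((w OR y) XOR (y XNOR x)) AND NOT w AND NOT y
De Morgan's: NOT(OR of terms) = AND of negations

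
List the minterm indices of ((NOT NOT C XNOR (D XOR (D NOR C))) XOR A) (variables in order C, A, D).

Σm(2, 3, 5, 6) = (NOT C AND A AND NOT D) OR (NOT C AND A AND D) OR (C AND NOT A AND D) OR (C AND A AND NOT D)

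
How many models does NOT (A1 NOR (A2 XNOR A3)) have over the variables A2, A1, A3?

Satisfying assignments: (0,0,0), (0,1,0), (0,1,1), (1,0,1), (1,1,0), (1,1,1)
Count: 6 out of 8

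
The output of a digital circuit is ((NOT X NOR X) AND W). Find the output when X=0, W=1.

Substituting: ((NOT 0 NOR 0) AND 1)
= 0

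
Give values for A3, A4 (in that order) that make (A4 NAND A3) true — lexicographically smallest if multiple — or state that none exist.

A3=0, A4=0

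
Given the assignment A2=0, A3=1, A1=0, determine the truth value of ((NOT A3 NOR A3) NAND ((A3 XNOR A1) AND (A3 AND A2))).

Substituting: ((NOT 1 NOR 1) NAND ((1 XNOR 0) AND (1 AND 0)))
= 1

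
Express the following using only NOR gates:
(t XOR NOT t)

((((t NOR (t NOR t)) NOR (t NOR (t NOR t))) NOR ((t NOR (t NOR t)) NOR (t NOR (t NOR t)))) NOR ((((t NOR t) NOR ((t NOR t) NOR (t NOR t))) NOR ((t NOR t) NOR ((t NOR t) NOR (t NOR t)))) NOR (((t NOR t) NOR ((t NOR t) NOR (t NOR t))) NOR ((t NOR t) NOR ((t NOR t) NOR (t NOR t))))))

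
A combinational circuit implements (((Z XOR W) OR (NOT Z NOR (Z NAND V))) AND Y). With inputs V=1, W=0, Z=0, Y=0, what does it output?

Substituting: (((0 XOR 0) OR (NOT 0 NOR (0 NAND 1))) AND 0)
= 0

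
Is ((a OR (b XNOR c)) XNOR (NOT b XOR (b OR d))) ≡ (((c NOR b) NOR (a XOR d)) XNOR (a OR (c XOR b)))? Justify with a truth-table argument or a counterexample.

No. Counterexample: with d=0, a=0, c=0, b=1, Expression 1 = 0 but Expression 2 = 1.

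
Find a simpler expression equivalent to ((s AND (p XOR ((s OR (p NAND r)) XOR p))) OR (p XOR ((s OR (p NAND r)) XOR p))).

By absorption (E OR (E AND v) = E) then XOR self-cancellation ((E XOR v) XOR v = E):
= (s OR (p NAND r))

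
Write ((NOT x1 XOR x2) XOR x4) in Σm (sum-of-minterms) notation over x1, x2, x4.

Σm(0, 3, 5, 6) = (NOT x1 AND NOT x2 AND NOT x4) OR (NOT x1 AND x2 AND x4) OR (x1 AND NOT x2 AND x4) OR (x1 AND x2 AND NOT x4)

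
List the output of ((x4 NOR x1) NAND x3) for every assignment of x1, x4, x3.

x1 | x4 | x3 | Output
---------------------
0 | 0 | 0 | 1
0 | 0 | 1 | 0
0 | 1 | 0 | 1
0 | 1 | 1 | 1
1 | 0 | 0 | 1
1 | 0 | 1 | 1
1 | 1 | 0 | 1
1 | 1 | 1 | 1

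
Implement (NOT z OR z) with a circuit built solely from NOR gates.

(((z NOR z) NOR z) NOR ((z NOR z) NOR z))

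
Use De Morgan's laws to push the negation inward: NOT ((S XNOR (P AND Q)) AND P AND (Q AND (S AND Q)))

NOT (S XNOR (P AND Q)) OR NOT P OR NOT (Q AND (S AND Q))
De Morgan's: NOT(AND of terms) = OR of negations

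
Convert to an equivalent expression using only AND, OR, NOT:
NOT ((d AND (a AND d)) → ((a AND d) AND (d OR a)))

(d AND (a AND d)) AND NOT ((a AND d) AND (d OR a))
(Negated implication: NOT(A → B) = A AND NOT B)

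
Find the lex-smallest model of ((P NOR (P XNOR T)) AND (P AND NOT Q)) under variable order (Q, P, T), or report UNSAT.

UNSATISFIABLE - no assignment makes this expression true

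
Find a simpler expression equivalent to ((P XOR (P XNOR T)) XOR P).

By XOR self-cancellation ((E XOR v) XOR v = E):
= (P XNOR T)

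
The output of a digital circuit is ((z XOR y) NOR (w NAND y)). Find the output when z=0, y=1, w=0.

Substituting: ((0 XOR 1) NOR (0 NAND 1))
= 0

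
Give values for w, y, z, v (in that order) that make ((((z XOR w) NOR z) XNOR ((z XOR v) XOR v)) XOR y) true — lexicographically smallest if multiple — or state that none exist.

w=0, y=1, z=0, v=0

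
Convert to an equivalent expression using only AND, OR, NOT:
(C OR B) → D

NOT (C OR B) OR D
(Implication elimination: A → B = NOT A OR B)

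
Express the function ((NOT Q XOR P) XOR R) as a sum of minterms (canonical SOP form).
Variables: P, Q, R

Σm(0, 3, 5, 6) = (NOT P AND NOT Q AND NOT R) OR (NOT P AND Q AND R) OR (P AND NOT Q AND R) OR (P AND Q AND NOT R)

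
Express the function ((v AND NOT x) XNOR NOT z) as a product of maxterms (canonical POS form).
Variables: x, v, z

ΠM(0, 3, 4, 6) = (x OR v OR z) AND (x OR NOT v OR NOT z) AND (NOT x OR v OR z) AND (NOT x OR NOT v OR z)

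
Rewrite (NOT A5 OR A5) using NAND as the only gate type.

(((A5 NAND A5) NAND (A5 NAND A5)) NAND (A5 NAND A5))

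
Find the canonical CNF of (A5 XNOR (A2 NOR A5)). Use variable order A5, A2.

(A5 OR A2) AND (NOT A5 OR A2) AND (NOT A5 OR NOT A2)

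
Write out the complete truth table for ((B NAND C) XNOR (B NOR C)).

C | B | Output
--------------
0 | 0 | 1
0 | 1 | 0
1 | 0 | 0
1 | 1 | 1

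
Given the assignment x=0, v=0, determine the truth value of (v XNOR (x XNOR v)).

Substituting: (0 XNOR (0 XNOR 0))
= 0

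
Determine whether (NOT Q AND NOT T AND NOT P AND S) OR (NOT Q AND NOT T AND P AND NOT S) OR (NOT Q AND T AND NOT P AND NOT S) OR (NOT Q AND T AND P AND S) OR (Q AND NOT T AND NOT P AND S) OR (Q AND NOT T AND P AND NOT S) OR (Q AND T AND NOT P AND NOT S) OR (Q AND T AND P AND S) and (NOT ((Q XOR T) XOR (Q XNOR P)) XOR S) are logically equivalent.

Yes, they are equivalent — the two output columns agree on all 16 assignments:
Q | T | P | S | Expression 1 | Expression 2
-------------------------------------------
0 | 0 | 0 | 0 | 0 | 0
0 | 0 | 0 | 1 | 1 | 1
0 | 0 | 1 | 0 | 1 | 1
0 | 0 | 1 | 1 | 0 | 0
0 | 1 | 0 | 0 | 1 | 1
0 | 1 | 0 | 1 | 0 | 0
0 | 1 | 1 | 0 | 0 | 0
0 | 1 | 1 | 1 | 1 | 1
1 | 0 | 0 | 0 | 0 | 0
1 | 0 | 0 | 1 | 1 | 1
1 | 0 | 1 | 0 | 1 | 1
1 | 0 | 1 | 1 | 0 | 0
1 | 1 | 0 | 0 | 1 | 1
1 | 1 | 0 | 1 | 0 | 0
1 | 1 | 1 | 0 | 0 | 0
1 | 1 | 1 | 1 | 1 | 1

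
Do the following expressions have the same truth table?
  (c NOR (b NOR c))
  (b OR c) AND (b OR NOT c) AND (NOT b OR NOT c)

Yes, they are equivalent — the two output columns agree on all 4 assignments:
b | c | Expression 1 | Expression 2
-----------------------------------
0 | 0 | 0 | 0
0 | 1 | 0 | 0
1 | 0 | 1 | 1
1 | 1 | 0 | 0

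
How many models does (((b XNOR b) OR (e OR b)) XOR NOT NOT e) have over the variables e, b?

Satisfying assignments: (0,0), (0,1)
Count: 2 out of 4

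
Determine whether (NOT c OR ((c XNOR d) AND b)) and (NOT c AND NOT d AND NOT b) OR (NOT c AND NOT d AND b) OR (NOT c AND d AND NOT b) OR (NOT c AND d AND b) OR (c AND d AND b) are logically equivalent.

Yes, they are equivalent — the two output columns agree on all 8 assignments:
c | d | b | Expression 1 | Expression 2
---------------------------------------
0 | 0 | 0 | 1 | 1
0 | 0 | 1 | 1 | 1
0 | 1 | 0 | 1 | 1
0 | 1 | 1 | 1 | 1
1 | 0 | 0 | 0 | 0
1 | 0 | 1 | 0 | 0
1 | 1 | 0 | 0 | 0
1 | 1 | 1 | 1 | 1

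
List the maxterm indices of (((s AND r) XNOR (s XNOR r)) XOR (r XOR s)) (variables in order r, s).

ΠM(0, 1, 2) = (r OR s) AND (r OR NOT s) AND (NOT r OR s)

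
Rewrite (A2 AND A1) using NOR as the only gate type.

((A2 NOR A2) NOR (A1 NOR A1))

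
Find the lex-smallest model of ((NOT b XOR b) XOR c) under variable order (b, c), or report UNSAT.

b=0, c=0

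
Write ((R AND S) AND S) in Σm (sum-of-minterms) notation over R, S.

Σm(3) = (R AND S)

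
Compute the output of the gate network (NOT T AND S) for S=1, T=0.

Substituting: (NOT 0 AND 1)
= 1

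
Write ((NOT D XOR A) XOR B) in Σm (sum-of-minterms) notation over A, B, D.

Σm(0, 3, 5, 6) = (NOT A AND NOT B AND NOT D) OR (NOT A AND B AND D) OR (A AND NOT B AND D) OR (A AND B AND NOT D)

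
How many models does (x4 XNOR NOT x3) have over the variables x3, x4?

Satisfying assignments: (0,1), (1,0)
Count: 2 out of 4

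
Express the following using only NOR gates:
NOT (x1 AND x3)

(((x1 NOR x1) NOR (x3 NOR x3)) NOR ((x1 NOR x1) NOR (x3 NOR x3)))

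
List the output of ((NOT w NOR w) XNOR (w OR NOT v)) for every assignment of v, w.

v | w | Output
--------------
0 | 0 | 0
0 | 1 | 0
1 | 0 | 1
1 | 1 | 0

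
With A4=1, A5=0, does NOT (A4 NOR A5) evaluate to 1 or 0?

Substituting: NOT (1 NOR 0)
= 1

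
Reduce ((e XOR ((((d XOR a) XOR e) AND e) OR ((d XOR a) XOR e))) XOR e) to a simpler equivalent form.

By XOR self-cancellation ((E XOR v) XOR v = E) then absorption (E OR (E AND v) = E):
= ((d XOR a) XOR e)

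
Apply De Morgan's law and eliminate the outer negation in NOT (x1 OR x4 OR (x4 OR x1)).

NOT x1 AND NOT x4 AND NOT (x4 OR x1)
De Morgan's: NOT(OR of terms) = AND of negations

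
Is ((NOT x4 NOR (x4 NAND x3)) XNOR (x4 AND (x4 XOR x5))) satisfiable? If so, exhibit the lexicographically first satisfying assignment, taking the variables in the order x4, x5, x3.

x4=0, x5=0, x3=0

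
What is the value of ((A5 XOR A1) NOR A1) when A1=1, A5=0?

Substituting: ((0 XOR 1) NOR 1)
= 0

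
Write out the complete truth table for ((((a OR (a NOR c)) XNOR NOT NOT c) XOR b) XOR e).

c | a | b | e | Output
----------------------
0 | 0 | 0 | 0 | 0
0 | 0 | 0 | 1 | 1
0 | 0 | 1 | 0 | 1
0 | 0 | 1 | 1 | 0
0 | 1 | 0 | 0 | 0
0 | 1 | 0 | 1 | 1
0 | 1 | 1 | 0 | 1
0 | 1 | 1 | 1 | 0
1 | 0 | 0 | 0 | 0
1 | 0 | 0 | 1 | 1
1 | 0 | 1 | 0 | 1
1 | 0 | 1 | 1 | 0
1 | 1 | 0 | 0 | 1
1 | 1 | 0 | 1 | 0
1 | 1 | 1 | 0 | 0
1 | 1 | 1 | 1 | 1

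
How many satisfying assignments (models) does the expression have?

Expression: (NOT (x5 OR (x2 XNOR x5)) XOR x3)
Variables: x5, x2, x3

Satisfying assignments: (0,0,1), (0,1,0), (1,0,1), (1,1,1)
Count: 4 out of 8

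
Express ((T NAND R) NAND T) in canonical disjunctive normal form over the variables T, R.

(NOT T AND NOT R) OR (NOT T AND R) OR (T AND R)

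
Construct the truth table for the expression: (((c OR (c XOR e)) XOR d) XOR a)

c | d | e | a | Output
----------------------
0 | 0 | 0 | 0 | 0
0 | 0 | 0 | 1 | 1
0 | 0 | 1 | 0 | 1
0 | 0 | 1 | 1 | 0
0 | 1 | 0 | 0 | 1
0 | 1 | 0 | 1 | 0
0 | 1 | 1 | 0 | 0
0 | 1 | 1 | 1 | 1
1 | 0 | 0 | 0 | 1
1 | 0 | 0 | 1 | 0
1 | 0 | 1 | 0 | 1
1 | 0 | 1 | 1 | 0
1 | 1 | 0 | 0 | 0
1 | 1 | 0 | 1 | 1
1 | 1 | 1 | 0 | 0
1 | 1 | 1 | 1 | 1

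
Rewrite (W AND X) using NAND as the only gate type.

((W NAND X) NAND (W NAND X))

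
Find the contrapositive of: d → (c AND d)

Contrapositive: NOT (c AND d) → NOT d
Note: A statement and its contrapositive are logically equivalent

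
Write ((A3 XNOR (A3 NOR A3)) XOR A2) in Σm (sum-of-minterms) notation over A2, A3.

Σm(2, 3) = (A2 AND NOT A3) OR (A2 AND A3)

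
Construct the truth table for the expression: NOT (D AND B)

D | B | Output
--------------
0 | 0 | 1
0 | 1 | 1
1 | 0 | 1
1 | 1 | 0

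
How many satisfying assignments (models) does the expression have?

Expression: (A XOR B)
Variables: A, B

Satisfying assignments: (0,1), (1,0)
Count: 2 out of 4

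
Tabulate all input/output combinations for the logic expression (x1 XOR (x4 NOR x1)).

x4 | x1 | Output
----------------
0 | 0 | 1
0 | 1 | 1
1 | 0 | 0
1 | 1 | 1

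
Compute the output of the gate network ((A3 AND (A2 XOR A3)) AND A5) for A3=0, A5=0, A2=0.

Substituting: ((0 AND (0 XOR 0)) AND 0)
= 0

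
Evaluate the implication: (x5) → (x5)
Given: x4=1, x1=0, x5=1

Antecedent (x5) = 1; consequent (x5) = 1.
1 → 1 = 1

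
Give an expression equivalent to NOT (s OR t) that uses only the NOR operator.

(((s NOR t) NOR (s NOR t)) NOR ((s NOR t) NOR (s NOR t)))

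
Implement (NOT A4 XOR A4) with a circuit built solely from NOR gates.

(((((A4 NOR A4) NOR A4) NOR ((A4 NOR A4) NOR A4)) NOR (((A4 NOR A4) NOR A4) NOR ((A4 NOR A4) NOR A4))) NOR (((((A4 NOR A4) NOR (A4 NOR A4)) NOR (A4 NOR A4)) NOR (((A4 NOR A4) NOR (A4 NOR A4)) NOR (A4 NOR A4))) NOR ((((A4 NOR A4) NOR (A4 NOR A4)) NOR (A4 NOR A4)) NOR (((A4 NOR A4) NOR (A4 NOR A4)) NOR (A4 NOR A4)))))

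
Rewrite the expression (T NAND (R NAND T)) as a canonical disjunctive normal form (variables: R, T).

(NOT R AND NOT T) OR (R AND NOT T) OR (R AND T)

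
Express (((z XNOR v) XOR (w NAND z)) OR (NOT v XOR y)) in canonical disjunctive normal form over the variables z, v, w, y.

(NOT z AND NOT v AND NOT w AND NOT y) OR (NOT z AND NOT v AND w AND NOT y) OR (NOT z AND v AND NOT w AND NOT y) OR (NOT z AND v AND NOT w AND y) OR (NOT z AND v AND w AND NOT y) OR (NOT z AND v AND w AND y) OR (z AND NOT v AND NOT w AND NOT y) OR (z AND NOT v AND NOT w AND y) OR (z AND NOT v AND w AND NOT y) OR (z AND v AND NOT w AND y) OR (z AND v AND w AND NOT y) OR (z AND v AND w AND y)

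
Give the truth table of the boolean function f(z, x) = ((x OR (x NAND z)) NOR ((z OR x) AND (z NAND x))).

z | x | Output
--------------
0 | 0 | 0
0 | 1 | 0
1 | 0 | 0
1 | 1 | 0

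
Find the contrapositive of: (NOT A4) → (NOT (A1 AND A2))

Contrapositive: (A1 AND A2) → A4
Note: A statement and its contrapositive are logically equivalent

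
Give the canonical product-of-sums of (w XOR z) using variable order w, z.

ΠM(0, 3) = (w OR z) AND (NOT w OR NOT z)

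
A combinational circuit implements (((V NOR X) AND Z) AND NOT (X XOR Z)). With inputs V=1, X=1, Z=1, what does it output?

Substituting: (((1 NOR 1) AND 1) AND NOT (1 XOR 1))
= 0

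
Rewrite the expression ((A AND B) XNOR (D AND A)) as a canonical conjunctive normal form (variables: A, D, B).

(NOT A OR D OR NOT B) AND (NOT A OR NOT D OR B)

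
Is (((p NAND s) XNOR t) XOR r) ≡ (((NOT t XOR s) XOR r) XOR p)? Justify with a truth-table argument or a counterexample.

No. Counterexample: with t=0, s=0, r=0, p=0, Expression 1 = 0 but Expression 2 = 1.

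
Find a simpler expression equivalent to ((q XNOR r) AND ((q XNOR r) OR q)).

By absorption (E AND (E OR v) = E):
= (q XNOR r)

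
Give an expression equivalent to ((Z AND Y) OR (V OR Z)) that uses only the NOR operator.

((((Z NOR Z) NOR (Y NOR Y)) NOR ((V NOR Z) NOR (V NOR Z))) NOR (((Z NOR Z) NOR (Y NOR Y)) NOR ((V NOR Z) NOR (V NOR Z))))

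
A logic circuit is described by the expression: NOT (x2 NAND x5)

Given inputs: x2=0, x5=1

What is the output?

Substituting: NOT (0 NAND 1)
= 0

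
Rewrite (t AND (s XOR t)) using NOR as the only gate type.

((t NOR t) NOR (((((s NOR t) NOR (s NOR t)) NOR ((s NOR t) NOR (s NOR t))) NOR ((((s NOR s) NOR (t NOR t)) NOR ((s NOR s) NOR (t NOR t))) NOR (((s NOR s) NOR (t NOR t)) NOR ((s NOR s) NOR (t NOR t))))) NOR ((((s NOR t) NOR (s NOR t)) NOR ((s NOR t) NOR (s NOR t))) NOR ((((s NOR s) NOR (t NOR t)) NOR ((s NOR s) NOR (t NOR t))) NOR (((s NOR s) NOR (t NOR t)) NOR ((s NOR s) NOR (t NOR t)))))))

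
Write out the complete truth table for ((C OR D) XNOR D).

C | D | Output
--------------
0 | 0 | 1
0 | 1 | 1
1 | 0 | 0
1 | 1 | 1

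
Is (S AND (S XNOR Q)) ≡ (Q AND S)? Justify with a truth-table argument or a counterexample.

Yes, they are equivalent — the two output columns agree on all 4 assignments:
Q | S | Expression 1 | Expression 2
-----------------------------------
0 | 0 | 0 | 0
0 | 1 | 0 | 0
1 | 0 | 0 | 0
1 | 1 | 1 | 1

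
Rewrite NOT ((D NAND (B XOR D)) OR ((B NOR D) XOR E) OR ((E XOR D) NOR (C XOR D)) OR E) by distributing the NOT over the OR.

NOT (D NAND (B XOR D)) AND NOT ((B NOR D) XOR E) AND NOT ((E XOR D) NOR (C XOR D)) AND NOT E
De Morgan's: NOT(OR of terms) = AND of negations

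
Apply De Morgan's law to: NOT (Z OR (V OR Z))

NOT Z AND NOT (V OR Z)
De Morgan's: NOT(OR of terms) = AND of negations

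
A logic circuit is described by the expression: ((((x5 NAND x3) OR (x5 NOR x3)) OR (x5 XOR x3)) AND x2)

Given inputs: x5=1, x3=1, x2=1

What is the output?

Substituting: ((((1 NAND 1) OR (1 NOR 1)) OR (1 XOR 1)) AND 1)
= 0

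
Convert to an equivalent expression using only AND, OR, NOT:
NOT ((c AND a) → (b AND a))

(c AND a) AND NOT (b AND a)
(Negated implication: NOT(A → B) = A AND NOT B)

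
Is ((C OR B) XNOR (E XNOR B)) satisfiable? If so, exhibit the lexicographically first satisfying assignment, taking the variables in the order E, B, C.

E=0, B=0, C=1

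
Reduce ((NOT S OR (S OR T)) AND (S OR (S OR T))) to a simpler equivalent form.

By distribution ((E OR v) AND (E OR NOT v) = E):
= (S OR T)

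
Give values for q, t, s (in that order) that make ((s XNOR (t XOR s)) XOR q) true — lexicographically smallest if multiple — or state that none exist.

q=0, t=0, s=0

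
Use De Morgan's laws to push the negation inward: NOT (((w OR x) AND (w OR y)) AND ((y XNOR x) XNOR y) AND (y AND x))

NOT ((w OR x) AND (w OR y)) OR NOT ((y XNOR x) XNOR y) OR NOT (y AND x)
De Morgan's: NOT(AND of terms) = OR of negations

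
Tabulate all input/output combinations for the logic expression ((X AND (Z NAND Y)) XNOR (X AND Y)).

Z | X | Y | Output
------------------
0 | 0 | 0 | 1
0 | 0 | 1 | 1
0 | 1 | 0 | 0
0 | 1 | 1 | 1
1 | 0 | 0 | 1
1 | 0 | 1 | 1
1 | 1 | 0 | 0
1 | 1 | 1 | 0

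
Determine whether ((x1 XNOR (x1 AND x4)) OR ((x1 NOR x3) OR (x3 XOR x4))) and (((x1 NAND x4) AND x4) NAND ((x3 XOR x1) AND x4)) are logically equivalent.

No. Counterexample: with x4=0, x1=1, x3=0, Expression 1 = 0 but Expression 2 = 1.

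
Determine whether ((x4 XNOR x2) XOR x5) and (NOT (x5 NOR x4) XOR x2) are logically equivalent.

No. Counterexample: with x2=0, x5=0, x4=0, Expression 1 = 1 but Expression 2 = 0.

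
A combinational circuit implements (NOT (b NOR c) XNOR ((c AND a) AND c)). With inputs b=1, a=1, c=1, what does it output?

Substituting: (NOT (1 NOR 1) XNOR ((1 AND 1) AND 1))
= 1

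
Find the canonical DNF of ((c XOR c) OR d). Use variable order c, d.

(NOT c AND d) OR (c AND d)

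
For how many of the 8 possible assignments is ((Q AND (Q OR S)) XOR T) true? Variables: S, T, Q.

Satisfying assignments: (0,0,1), (0,1,0), (1,0,1), (1,1,0)
Count: 4 out of 8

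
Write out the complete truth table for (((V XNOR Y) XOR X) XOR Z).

V | Y | X | Z | Output
----------------------
0 | 0 | 0 | 0 | 1
0 | 0 | 0 | 1 | 0
0 | 0 | 1 | 0 | 0
0 | 0 | 1 | 1 | 1
0 | 1 | 0 | 0 | 0
0 | 1 | 0 | 1 | 1
0 | 1 | 1 | 0 | 1
0 | 1 | 1 | 1 | 0
1 | 0 | 0 | 0 | 0
1 | 0 | 0 | 1 | 1
1 | 0 | 1 | 0 | 1
1 | 0 | 1 | 1 | 0
1 | 1 | 0 | 0 | 1
1 | 1 | 0 | 1 | 0
1 | 1 | 1 | 0 | 0
1 | 1 | 1 | 1 | 1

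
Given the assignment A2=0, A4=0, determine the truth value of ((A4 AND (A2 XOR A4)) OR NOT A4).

Substituting: ((0 AND (0 XOR 0)) OR NOT 0)
= 1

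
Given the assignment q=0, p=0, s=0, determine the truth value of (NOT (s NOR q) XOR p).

Substituting: (NOT (0 NOR 0) XOR 0)
= 0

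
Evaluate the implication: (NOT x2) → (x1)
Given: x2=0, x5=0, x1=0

Antecedent (NOT x2) = 1; consequent (x1) = 0.
1 → 0 = 0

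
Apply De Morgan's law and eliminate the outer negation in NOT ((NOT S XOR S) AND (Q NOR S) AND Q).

NOT (NOT S XOR S) OR NOT (Q NOR S) OR NOT Q
De Morgan's: NOT(AND of terms) = OR of negations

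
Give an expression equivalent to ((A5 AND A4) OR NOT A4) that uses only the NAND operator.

((((A5 NAND A4) NAND (A5 NAND A4)) NAND ((A5 NAND A4) NAND (A5 NAND A4))) NAND ((A4 NAND A4) NAND (A4 NAND A4)))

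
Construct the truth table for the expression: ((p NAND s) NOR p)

p | s | Output
--------------
0 | 0 | 0
0 | 1 | 0
1 | 0 | 0
1 | 1 | 0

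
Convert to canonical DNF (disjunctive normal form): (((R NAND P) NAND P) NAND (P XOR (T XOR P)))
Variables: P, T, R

(NOT P AND NOT T AND NOT R) OR (NOT P AND NOT T AND R) OR (P AND NOT T AND NOT R) OR (P AND NOT T AND R) OR (P AND T AND NOT R)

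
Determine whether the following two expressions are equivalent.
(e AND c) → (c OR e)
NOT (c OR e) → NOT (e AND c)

Yes, Contrapositive is always equivalent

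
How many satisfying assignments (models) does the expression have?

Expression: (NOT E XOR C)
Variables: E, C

Satisfying assignments: (0,0), (1,1)
Count: 2 out of 4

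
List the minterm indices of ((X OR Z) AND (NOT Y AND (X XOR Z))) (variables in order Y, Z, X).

Σm(1, 2) = (NOT Y AND NOT Z AND X) OR (NOT Y AND Z AND NOT X)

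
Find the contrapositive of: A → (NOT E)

Contrapositive: E → NOT A
Note: A statement and its contrapositive are logically equivalent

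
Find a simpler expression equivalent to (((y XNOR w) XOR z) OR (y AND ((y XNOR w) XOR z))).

By absorption (E OR (E AND v) = E):
= ((y XNOR w) XOR z)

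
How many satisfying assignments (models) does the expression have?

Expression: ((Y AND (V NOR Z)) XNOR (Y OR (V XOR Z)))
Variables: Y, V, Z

Satisfying assignments: (0,0,0), (0,1,1), (1,0,0)
Count: 3 out of 8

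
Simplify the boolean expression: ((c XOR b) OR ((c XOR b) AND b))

By absorption (E OR (E AND v) = E):
= (c XOR b)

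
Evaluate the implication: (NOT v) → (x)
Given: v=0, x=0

Antecedent (NOT v) = 1; consequent (x) = 0.
1 → 0 = 0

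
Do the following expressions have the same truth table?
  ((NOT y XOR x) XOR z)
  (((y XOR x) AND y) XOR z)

No. Counterexample: with y=0, z=0, x=0, Expression 1 = 1 but Expression 2 = 0.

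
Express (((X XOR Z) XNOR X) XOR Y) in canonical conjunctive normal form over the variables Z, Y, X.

(Z OR NOT Y OR X) AND (Z OR NOT Y OR NOT X) AND (NOT Z OR Y OR X) AND (NOT Z OR Y OR NOT X)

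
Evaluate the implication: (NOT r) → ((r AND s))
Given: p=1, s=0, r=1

Antecedent (NOT r) = 0; consequent ((r AND s)) = 0.
0 → 0 = 1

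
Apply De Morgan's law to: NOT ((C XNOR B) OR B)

NOT (C XNOR B) AND NOT B
De Morgan's: NOT(OR of terms) = AND of negations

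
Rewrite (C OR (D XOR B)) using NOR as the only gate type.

((C NOR ((((D NOR B) NOR (D NOR B)) NOR ((D NOR B) NOR (D NOR B))) NOR ((((D NOR D) NOR (B NOR B)) NOR ((D NOR D) NOR (B NOR B))) NOR (((D NOR D) NOR (B NOR B)) NOR ((D NOR D) NOR (B NOR B)))))) NOR (C NOR ((((D NOR B) NOR (D NOR B)) NOR ((D NOR B) NOR (D NOR B))) NOR ((((D NOR D) NOR (B NOR B)) NOR ((D NOR D) NOR (B NOR B))) NOR (((D NOR D) NOR (B NOR B)) NOR ((D NOR D) NOR (B NOR B)))))))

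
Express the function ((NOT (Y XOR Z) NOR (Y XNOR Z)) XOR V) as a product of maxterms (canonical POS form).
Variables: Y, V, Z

ΠM(0, 3, 5, 6) = (Y OR V OR Z) AND (Y OR NOT V OR NOT Z) AND (NOT Y OR V OR NOT Z) AND (NOT Y OR NOT V OR Z)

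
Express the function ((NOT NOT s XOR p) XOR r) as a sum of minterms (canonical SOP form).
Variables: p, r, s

Σm(1, 2, 4, 7) = (NOT p AND NOT r AND s) OR (NOT p AND r AND NOT s) OR (p AND NOT r AND NOT s) OR (p AND r AND s)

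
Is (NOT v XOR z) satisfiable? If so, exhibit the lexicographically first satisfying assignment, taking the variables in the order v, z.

v=0, z=0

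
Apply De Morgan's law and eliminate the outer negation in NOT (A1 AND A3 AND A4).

NOT A1 OR NOT A3 OR NOT A4
De Morgan's: NOT(AND of terms) = OR of negations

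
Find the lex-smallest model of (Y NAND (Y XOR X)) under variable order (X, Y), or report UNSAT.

X=0, Y=0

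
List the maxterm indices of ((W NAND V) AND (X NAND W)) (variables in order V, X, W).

ΠM(3, 5, 7) = (V OR NOT X OR NOT W) AND (NOT V OR X OR NOT W) AND (NOT V OR NOT X OR NOT W)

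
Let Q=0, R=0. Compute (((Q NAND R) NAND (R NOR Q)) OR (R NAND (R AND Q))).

Substituting: (((0 NAND 0) NAND (0 NOR 0)) OR (0 NAND (0 AND 0)))
= 1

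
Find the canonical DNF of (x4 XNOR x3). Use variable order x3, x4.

(NOT x3 AND NOT x4) OR (x3 AND x4)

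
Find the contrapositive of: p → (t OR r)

Contrapositive: NOT (t OR r) → NOT p
Note: A statement and its contrapositive are logically equivalent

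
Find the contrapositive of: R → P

Contrapositive: NOT P → NOT R
Note: A statement and its contrapositive are logically equivalent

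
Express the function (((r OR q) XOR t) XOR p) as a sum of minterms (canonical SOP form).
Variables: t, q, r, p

Σm(1, 2, 4, 6, 8, 11, 13, 15) = (NOT t AND NOT q AND NOT r AND p) OR (NOT t AND NOT q AND r AND NOT p) OR (NOT t AND q AND NOT r AND NOT p) OR (NOT t AND q AND r AND NOT p) OR (t AND NOT q AND NOT r AND NOT p) OR (t AND NOT q AND r AND p) OR (t AND q AND NOT r AND p) OR (t AND q AND r AND p)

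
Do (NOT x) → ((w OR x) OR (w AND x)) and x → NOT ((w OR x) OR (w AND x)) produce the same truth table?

No, Inverse is not equivalent to original (counterexample: w=0, x=0)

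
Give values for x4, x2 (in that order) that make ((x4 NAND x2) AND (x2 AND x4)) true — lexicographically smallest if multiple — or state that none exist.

UNSATISFIABLE - no assignment makes this expression true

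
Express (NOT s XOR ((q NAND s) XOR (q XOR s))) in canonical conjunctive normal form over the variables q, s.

(q OR s) AND (q OR NOT s) AND (NOT q OR NOT s)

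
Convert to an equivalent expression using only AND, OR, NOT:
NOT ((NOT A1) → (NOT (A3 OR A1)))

(NOT A1) AND (A3 OR A1)
(Negated implication: NOT(A → B) = A AND NOT B)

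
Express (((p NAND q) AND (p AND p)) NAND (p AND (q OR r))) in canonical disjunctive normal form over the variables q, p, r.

(NOT q AND NOT p AND NOT r) OR (NOT q AND NOT p AND r) OR (NOT q AND p AND NOT r) OR (q AND NOT p AND NOT r) OR (q AND NOT p AND r) OR (q AND p AND NOT r) OR (q AND p AND r)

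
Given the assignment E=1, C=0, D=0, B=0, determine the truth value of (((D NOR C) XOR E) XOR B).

Substituting: (((0 NOR 0) XOR 1) XOR 0)
= 0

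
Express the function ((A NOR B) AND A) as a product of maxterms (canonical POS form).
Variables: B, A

ΠM(0, 1, 2, 3) = (B OR A) AND (B OR NOT A) AND (NOT B OR A) AND (NOT B OR NOT A)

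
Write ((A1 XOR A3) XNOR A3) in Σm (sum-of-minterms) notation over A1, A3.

Σm(0, 1) = (NOT A1 AND NOT A3) OR (NOT A1 AND A3)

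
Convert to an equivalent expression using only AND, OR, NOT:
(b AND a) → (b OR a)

NOT (b AND a) OR (b OR a)
(Implication elimination: A → B = NOT A OR B)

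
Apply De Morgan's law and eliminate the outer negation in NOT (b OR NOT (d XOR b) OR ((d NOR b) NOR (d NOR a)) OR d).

NOT b AND (d XOR b) AND NOT ((d NOR b) NOR (d NOR a)) AND NOT d
De Morgan's: NOT(OR of terms) = AND of negations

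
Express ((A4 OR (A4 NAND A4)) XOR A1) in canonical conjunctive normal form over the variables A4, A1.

(A4 OR NOT A1) AND (NOT A4 OR NOT A1)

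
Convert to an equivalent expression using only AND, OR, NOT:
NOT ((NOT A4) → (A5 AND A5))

(NOT A4) AND NOT (A5 AND A5)
(Negated implication: NOT(A → B) = A AND NOT B)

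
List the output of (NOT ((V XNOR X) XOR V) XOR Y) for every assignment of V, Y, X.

V | Y | X | Output
------------------
0 | 0 | 0 | 0
0 | 0 | 1 | 1
0 | 1 | 0 | 1
0 | 1 | 1 | 0
1 | 0 | 0 | 0
1 | 0 | 1 | 1
1 | 1 | 0 | 1
1 | 1 | 1 | 0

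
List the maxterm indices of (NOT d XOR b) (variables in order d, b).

ΠM(1, 2) = (d OR NOT b) AND (NOT d OR b)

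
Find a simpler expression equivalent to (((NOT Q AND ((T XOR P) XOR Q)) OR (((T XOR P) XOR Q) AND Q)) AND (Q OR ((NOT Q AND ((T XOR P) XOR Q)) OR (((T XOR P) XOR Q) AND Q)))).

By absorption (E AND (E OR v) = E) then distribution ((E AND v) OR (E AND NOT v) = E):
= ((T XOR P) XOR Q)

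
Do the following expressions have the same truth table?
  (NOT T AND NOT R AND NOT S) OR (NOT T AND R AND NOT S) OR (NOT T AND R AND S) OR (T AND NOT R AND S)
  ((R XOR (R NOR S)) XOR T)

Yes, they are equivalent — the two output columns agree on all 8 assignments:
T | R | S | Expression 1 | Expression 2
---------------------------------------
0 | 0 | 0 | 1 | 1
0 | 0 | 1 | 0 | 0
0 | 1 | 0 | 1 | 1
0 | 1 | 1 | 1 | 1
1 | 0 | 0 | 0 | 0
1 | 0 | 1 | 1 | 1
1 | 1 | 0 | 0 | 0
1 | 1 | 1 | 0 | 0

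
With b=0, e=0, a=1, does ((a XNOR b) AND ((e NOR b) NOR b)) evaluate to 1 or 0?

Substituting: ((1 XNOR 0) AND ((0 NOR 0) NOR 0))
= 0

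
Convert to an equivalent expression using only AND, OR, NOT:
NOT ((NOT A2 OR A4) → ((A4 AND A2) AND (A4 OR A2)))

(NOT A2 OR A4) AND NOT ((A4 AND A2) AND (A4 OR A2))
(Negated implication: NOT(A → B) = A AND NOT B)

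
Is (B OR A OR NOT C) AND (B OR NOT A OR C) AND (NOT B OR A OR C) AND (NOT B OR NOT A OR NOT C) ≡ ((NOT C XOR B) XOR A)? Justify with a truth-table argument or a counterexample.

Yes, they are equivalent — the two output columns agree on all 8 assignments:
B | A | C | Expression 1 | Expression 2
---------------------------------------
0 | 0 | 0 | 1 | 1
0 | 0 | 1 | 0 | 0
0 | 1 | 0 | 0 | 0
0 | 1 | 1 | 1 | 1
1 | 0 | 0 | 0 | 0
1 | 0 | 1 | 1 | 1
1 | 1 | 0 | 1 | 1
1 | 1 | 1 | 0 | 0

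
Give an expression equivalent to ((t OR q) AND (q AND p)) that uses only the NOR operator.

((((t NOR q) NOR (t NOR q)) NOR ((t NOR q) NOR (t NOR q))) NOR (((q NOR q) NOR (p NOR p)) NOR ((q NOR q) NOR (p NOR p))))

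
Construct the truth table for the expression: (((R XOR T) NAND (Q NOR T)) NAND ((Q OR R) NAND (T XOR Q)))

T | R | Q | Output
------------------
0 | 0 | 0 | 0
0 | 0 | 1 | 1
0 | 1 | 0 | 1
0 | 1 | 1 | 1
1 | 0 | 0 | 0
1 | 0 | 1 | 0
1 | 1 | 0 | 1
1 | 1 | 1 | 0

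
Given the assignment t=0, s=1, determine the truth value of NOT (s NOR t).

Substituting: NOT (1 NOR 0)
= 1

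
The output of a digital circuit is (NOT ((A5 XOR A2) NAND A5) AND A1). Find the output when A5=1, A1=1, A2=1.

Substituting: (NOT ((1 XOR 1) NAND 1) AND 1)
= 0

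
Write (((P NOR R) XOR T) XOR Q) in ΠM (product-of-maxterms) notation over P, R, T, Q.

ΠM(1, 2, 4, 7, 8, 11, 12, 15) = (P OR R OR T OR NOT Q) AND (P OR R OR NOT T OR Q) AND (P OR NOT R OR T OR Q) AND (P OR NOT R OR NOT T OR NOT Q) AND (NOT P OR R OR T OR Q) AND (NOT P OR R OR NOT T OR NOT Q) AND (NOT P OR NOT R OR T OR Q) AND (NOT P OR NOT R OR NOT T OR NOT Q)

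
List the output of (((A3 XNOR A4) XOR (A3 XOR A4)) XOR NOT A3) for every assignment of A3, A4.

A3 | A4 | Output
----------------
0 | 0 | 0
0 | 1 | 0
1 | 0 | 1
1 | 1 | 1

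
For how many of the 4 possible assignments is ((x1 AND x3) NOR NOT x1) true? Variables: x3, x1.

Satisfying assignments: (0,1)
Count: 1 out of 4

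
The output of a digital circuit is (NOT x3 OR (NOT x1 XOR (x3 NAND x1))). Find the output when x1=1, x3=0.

Substituting: (NOT 0 OR (NOT 1 XOR (0 NAND 1)))
= 1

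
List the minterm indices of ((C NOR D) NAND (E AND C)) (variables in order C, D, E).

Σm(0, 1, 2, 3, 4, 5, 6, 7) = (NOT C AND NOT D AND NOT E) OR (NOT C AND NOT D AND E) OR (NOT C AND D AND NOT E) OR (NOT C AND D AND E) OR (C AND NOT D AND NOT E) OR (C AND NOT D AND E) OR (C AND D AND NOT E) OR (C AND D AND E)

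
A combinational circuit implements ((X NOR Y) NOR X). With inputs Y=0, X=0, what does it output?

Substituting: ((0 NOR 0) NOR 0)
= 0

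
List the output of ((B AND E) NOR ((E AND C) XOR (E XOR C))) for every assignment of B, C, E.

B | C | E | Output
------------------
0 | 0 | 0 | 1
0 | 0 | 1 | 0
0 | 1 | 0 | 0
0 | 1 | 1 | 0
1 | 0 | 0 | 1
1 | 0 | 1 | 0
1 | 1 | 0 | 0
1 | 1 | 1 | 0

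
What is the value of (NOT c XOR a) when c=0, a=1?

Substituting: (NOT 0 XOR 1)
= 0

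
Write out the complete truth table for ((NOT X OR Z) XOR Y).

Y | X | Z | Output
------------------
0 | 0 | 0 | 1
0 | 0 | 1 | 1
0 | 1 | 0 | 0
0 | 1 | 1 | 1
1 | 0 | 0 | 0
1 | 0 | 1 | 0
1 | 1 | 0 | 1
1 | 1 | 1 | 0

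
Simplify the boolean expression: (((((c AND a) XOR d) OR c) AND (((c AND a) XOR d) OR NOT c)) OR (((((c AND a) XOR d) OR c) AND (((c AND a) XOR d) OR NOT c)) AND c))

By absorption (E OR (E AND v) = E) then distribution ((E OR v) AND (E OR NOT v) = E):
= ((c AND a) XOR d)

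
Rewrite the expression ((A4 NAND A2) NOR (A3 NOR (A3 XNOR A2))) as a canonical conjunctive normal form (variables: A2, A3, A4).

(A2 OR A3 OR A4) AND (A2 OR A3 OR NOT A4) AND (A2 OR NOT A3 OR A4) AND (A2 OR NOT A3 OR NOT A4) AND (NOT A2 OR A3 OR A4) AND (NOT A2 OR A3 OR NOT A4) AND (NOT A2 OR NOT A3 OR A4)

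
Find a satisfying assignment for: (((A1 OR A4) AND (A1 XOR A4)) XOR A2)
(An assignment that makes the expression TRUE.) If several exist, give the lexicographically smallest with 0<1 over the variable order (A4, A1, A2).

A4=0, A1=0, A2=1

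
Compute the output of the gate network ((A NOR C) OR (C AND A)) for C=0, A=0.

Substituting: ((0 NOR 0) OR (0 AND 0))
= 1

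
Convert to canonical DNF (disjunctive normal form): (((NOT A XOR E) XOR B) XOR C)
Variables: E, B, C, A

(NOT E AND NOT B AND NOT C AND NOT A) OR (NOT E AND NOT B AND C AND A) OR (NOT E AND B AND NOT C AND A) OR (NOT E AND B AND C AND NOT A) OR (E AND NOT B AND NOT C AND A) OR (E AND NOT B AND C AND NOT A) OR (E AND B AND NOT C AND NOT A) OR (E AND B AND C AND A)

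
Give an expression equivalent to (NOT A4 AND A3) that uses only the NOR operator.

(((A4 NOR A4) NOR (A4 NOR A4)) NOR (A3 NOR A3))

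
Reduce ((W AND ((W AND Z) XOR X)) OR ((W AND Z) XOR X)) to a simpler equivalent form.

By absorption (E OR (E AND v) = E):
= ((W AND Z) XOR X)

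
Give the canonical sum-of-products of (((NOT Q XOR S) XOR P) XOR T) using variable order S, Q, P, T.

Σm(0, 3, 5, 6, 9, 10, 12, 15) = (NOT S AND NOT Q AND NOT P AND NOT T) OR (NOT S AND NOT Q AND P AND T) OR (NOT S AND Q AND NOT P AND T) OR (NOT S AND Q AND P AND NOT T) OR (S AND NOT Q AND NOT P AND T) OR (S AND NOT Q AND P AND NOT T) OR (S AND Q AND NOT P AND NOT T) OR (S AND Q AND P AND T)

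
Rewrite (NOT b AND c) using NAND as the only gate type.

(((b NAND b) NAND c) NAND ((b NAND b) NAND c))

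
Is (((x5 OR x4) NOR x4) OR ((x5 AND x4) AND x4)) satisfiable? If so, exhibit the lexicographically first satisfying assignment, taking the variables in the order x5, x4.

x5=0, x4=0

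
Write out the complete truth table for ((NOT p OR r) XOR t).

r | p | t | Output
------------------
0 | 0 | 0 | 1
0 | 0 | 1 | 0
0 | 1 | 0 | 0
0 | 1 | 1 | 1
1 | 0 | 0 | 1
1 | 0 | 1 | 0
1 | 1 | 0 | 1
1 | 1 | 1 | 0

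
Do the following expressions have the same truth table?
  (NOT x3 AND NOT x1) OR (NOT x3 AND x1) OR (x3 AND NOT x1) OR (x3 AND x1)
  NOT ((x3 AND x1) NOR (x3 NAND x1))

Yes, they are equivalent — the two output columns agree on all 4 assignments:
x3 | x1 | Expression 1 | Expression 2
-------------------------------------
0 | 0 | 1 | 1
0 | 1 | 1 | 1
1 | 0 | 1 | 1
1 | 1 | 1 | 1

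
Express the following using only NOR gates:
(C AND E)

((C NOR C) NOR (E NOR E))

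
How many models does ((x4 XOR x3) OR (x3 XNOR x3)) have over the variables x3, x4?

Satisfying assignments: (0,0), (0,1), (1,0), (1,1)
Count: 4 out of 4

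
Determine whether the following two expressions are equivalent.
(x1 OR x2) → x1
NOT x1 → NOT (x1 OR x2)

Yes, Contrapositive is always equivalent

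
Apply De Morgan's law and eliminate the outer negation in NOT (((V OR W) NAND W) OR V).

NOT ((V OR W) NAND W) AND NOT V
De Morgan's: NOT(OR of terms) = AND of negations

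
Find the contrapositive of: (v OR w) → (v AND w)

Contrapositive: NOT (v AND w) → NOT (v OR w)
Note: A statement and its contrapositive are logically equivalent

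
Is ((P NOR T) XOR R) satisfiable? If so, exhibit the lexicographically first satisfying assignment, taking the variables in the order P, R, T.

P=0, R=0, T=0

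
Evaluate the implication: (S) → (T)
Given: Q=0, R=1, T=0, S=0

Antecedent (S) = 0; consequent (T) = 0.
0 → 0 = 1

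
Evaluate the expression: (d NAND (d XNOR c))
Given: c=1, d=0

Substituting: (0 NAND (0 XNOR 1))
= 1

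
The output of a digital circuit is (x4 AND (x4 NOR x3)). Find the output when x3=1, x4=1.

Substituting: (1 AND (1 NOR 1))
= 0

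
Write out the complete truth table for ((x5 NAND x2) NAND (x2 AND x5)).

x5 | x2 | Output
----------------
0 | 0 | 1
0 | 1 | 1
1 | 0 | 1
1 | 1 | 1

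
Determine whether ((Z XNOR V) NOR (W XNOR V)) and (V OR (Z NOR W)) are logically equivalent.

No. Counterexample: with Z=0, W=0, V=0, Expression 1 = 0 but Expression 2 = 1.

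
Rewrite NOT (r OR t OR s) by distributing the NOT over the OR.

NOT r AND NOT t AND NOT s
De Morgan's: NOT(OR of terms) = AND of negations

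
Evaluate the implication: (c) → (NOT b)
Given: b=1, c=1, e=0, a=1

Antecedent (c) = 1; consequent (NOT b) = 0.
1 → 0 = 0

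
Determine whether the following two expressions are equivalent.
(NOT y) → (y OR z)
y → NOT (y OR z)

No, Inverse is not equivalent to original (counterexample: y=0, z=0)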